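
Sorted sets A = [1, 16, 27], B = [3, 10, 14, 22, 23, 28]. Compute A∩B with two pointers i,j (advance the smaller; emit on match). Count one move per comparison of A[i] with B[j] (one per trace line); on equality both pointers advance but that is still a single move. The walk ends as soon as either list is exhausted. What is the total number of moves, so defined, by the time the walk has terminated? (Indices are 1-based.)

8 moves

i=1 j=1: 1<3, i++
i=2 j=1: 16>3, j++
i=2 j=2: 16>10, j++
i=2 j=3: 16>14, j++
i=2 j=4: 16<22, i++
i=3 j=4: 27>22, j++
i=3 j=5: 27>23, j++
i=3 j=6: 27<28, i++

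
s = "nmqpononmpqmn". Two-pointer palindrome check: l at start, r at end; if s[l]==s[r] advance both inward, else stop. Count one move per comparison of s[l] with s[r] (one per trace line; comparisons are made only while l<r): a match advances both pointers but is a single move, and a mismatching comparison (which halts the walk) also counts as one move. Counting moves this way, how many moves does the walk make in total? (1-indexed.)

5 moves

[1,13] 'n'=='n' → l++,r--
[2,12] 'm'=='m' → l++,r--
[3,11] 'q'=='q' → l++,r--
[4,10] 'p'=='p' → l++,r--
[5,9] 'o'!='m' → stop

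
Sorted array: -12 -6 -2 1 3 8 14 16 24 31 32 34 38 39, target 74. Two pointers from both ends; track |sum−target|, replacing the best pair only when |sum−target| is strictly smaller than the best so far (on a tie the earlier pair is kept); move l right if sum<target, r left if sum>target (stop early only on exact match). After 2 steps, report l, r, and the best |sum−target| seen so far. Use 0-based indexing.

l=2, r=13, best |Δ|=41

l=0 r=13: -12+39=27 d=47 *, l++
l=1 r=13: -6+39=33 d=41 *, l++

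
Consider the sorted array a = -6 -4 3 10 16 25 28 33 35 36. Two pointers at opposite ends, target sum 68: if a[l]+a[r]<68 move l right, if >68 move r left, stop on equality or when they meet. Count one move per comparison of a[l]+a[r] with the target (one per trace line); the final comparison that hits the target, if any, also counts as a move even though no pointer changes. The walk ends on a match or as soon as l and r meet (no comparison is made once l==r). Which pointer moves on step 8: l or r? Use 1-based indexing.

[1,10] -6+36=30 <68 → l++
[2,10] -4+36=32 <68 → l++
[3,10] 3+36=39 <68 → l++
[4,10] 10+36=46 <68 → l++
[5,10] 16+36=52 <68 → l++
[6,10] 25+36=61 <68 → l++
[7,10] 28+36=64 <68 → l++
[8,10] 33+36=69 >68 → r--

r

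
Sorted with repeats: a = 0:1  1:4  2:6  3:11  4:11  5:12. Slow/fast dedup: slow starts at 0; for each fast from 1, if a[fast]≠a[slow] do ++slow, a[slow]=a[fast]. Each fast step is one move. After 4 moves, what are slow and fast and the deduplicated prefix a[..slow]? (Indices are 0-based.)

slow=0 fast=1: a[fast]=4≠a[slow]=1 write a[1]=4, slow++,fast++
slow=1 fast=2: a[fast]=6≠a[slow]=4 write a[2]=6, slow++,fast++
slow=2 fast=3: a[fast]=11≠a[slow]=6 write a[3]=11, slow++,fast++
slow=3 fast=4: a[fast]=11=a[slow] dup, fast++

slow=3, fast=5, prefix=[1, 4, 6, 11]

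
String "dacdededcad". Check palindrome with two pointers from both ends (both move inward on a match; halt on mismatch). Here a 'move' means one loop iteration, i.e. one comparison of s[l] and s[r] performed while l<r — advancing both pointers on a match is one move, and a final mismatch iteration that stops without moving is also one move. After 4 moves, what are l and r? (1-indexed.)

[1,11] 'd'=='d' → l++,r--
[2,10] 'a'=='a' → l++,r--
[3,9] 'c'=='c' → l++,r--
[4,8] 'd'=='d' → l++,r--

l=5, r=7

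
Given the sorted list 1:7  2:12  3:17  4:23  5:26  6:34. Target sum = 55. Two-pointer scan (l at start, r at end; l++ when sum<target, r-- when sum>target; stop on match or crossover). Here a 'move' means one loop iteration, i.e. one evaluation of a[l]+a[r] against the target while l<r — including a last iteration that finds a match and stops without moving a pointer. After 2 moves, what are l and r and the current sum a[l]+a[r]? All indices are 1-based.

[1,6] 7+34=41 <55 → l++
[2,6] 12+34=46 <55 → l++

l=3, r=6, sum=51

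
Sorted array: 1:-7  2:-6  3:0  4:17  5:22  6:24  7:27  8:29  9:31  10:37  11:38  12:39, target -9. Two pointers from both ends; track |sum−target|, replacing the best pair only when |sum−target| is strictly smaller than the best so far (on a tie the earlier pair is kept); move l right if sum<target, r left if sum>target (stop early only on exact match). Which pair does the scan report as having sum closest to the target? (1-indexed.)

pair (-7, 0) with sum -7 (|Δ|=2)

[1,12] -7+39=32 d=41 * → r--
[1,11] -7+38=31 d=40 * → r--
[1,10] -7+37=30 d=39 * → r--
[1,9] -7+31=24 d=33 * → r--
[1,8] -7+29=22 d=31 * → r--
[1,7] -7+27=20 d=29 * → r--
[1,6] -7+24=17 d=26 * → r--
[1,5] -7+22=15 d=24 * → r--
[1,4] -7+17=10 d=19 * → r--
[1,3] -7+0=-7 d=2 * → r--
[1,2] -7+-6=-13 d=4 → l++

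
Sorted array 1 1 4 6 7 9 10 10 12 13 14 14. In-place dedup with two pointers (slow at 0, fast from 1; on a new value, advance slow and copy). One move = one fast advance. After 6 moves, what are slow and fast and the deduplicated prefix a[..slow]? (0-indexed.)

slow=0 fast=1: a[fast]=1=a[slow] dup, fast++
slow=0 fast=2: a[fast]=4≠a[slow]=1 write a[1]=4, slow++,fast++
slow=1 fast=3: a[fast]=6≠a[slow]=4 write a[2]=6, slow++,fast++
slow=2 fast=4: a[fast]=7≠a[slow]=6 write a[3]=7, slow++,fast++
slow=3 fast=5: a[fast]=9≠a[slow]=7 write a[4]=9, slow++,fast++
slow=4 fast=6: a[fast]=10≠a[slow]=9 write a[5]=10, slow++,fast++

slow=5, fast=7, prefix=[1, 4, 6, 7, 9, 10]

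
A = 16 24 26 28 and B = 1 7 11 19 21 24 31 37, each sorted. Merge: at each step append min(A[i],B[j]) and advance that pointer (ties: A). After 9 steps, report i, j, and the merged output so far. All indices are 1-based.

i=4, j=7, merged so far=[1, 7, 11, 16, 19, 21, 24, 24, 26]

i=1 j=1: A[i]=16>B[j]=1 take 1, j++
i=1 j=2: A[i]=16>B[j]=7 take 7, j++
i=1 j=3: A[i]=16>B[j]=11 take 11, j++
i=1 j=4: A[i]=16<=B[j]=19 take 16, i++
i=2 j=4: A[i]=24>B[j]=19 take 19, j++
i=2 j=5: A[i]=24>B[j]=21 take 21, j++
i=2 j=6: A[i]=24<=B[j]=24 take 24, i++
i=3 j=6: A[i]=26>B[j]=24 take 24, j++
i=3 j=7: A[i]=26<=B[j]=31 take 26, i++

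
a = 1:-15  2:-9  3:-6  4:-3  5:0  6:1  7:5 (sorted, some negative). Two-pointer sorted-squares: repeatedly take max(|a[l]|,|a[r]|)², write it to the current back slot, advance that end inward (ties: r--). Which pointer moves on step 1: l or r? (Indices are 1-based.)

l

[1,7] |-15|>|5| out[7]=225 → l++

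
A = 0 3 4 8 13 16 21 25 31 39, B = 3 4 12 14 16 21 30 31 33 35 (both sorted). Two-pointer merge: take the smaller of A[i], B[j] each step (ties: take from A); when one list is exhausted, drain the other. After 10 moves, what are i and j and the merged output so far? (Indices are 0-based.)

i=6, j=4, merged so far=[0, 3, 3, 4, 4, 8, 12, 13, 14, 16]

i=0 j=0: A[i]=0<=B[j]=3 take 0, i++
i=1 j=0: A[i]=3<=B[j]=3 take 3, i++
i=2 j=0: A[i]=4>B[j]=3 take 3, j++
i=2 j=1: A[i]=4<=B[j]=4 take 4, i++
i=3 j=1: A[i]=8>B[j]=4 take 4, j++
i=3 j=2: A[i]=8<=B[j]=12 take 8, i++
i=4 j=2: A[i]=13>B[j]=12 take 12, j++
i=4 j=3: A[i]=13<=B[j]=14 take 13, i++
i=5 j=3: A[i]=16>B[j]=14 take 14, j++
i=5 j=4: A[i]=16<=B[j]=16 take 16, i++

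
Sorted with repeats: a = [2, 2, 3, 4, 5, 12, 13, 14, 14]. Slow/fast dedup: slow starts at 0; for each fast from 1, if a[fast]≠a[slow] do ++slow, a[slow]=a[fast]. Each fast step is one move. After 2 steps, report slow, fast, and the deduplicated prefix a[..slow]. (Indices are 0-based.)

slow=1, fast=3, prefix=[2, 3]

(s=0,f=1) a[fast]=2=a[slow] dup → fast++
(s=0,f=2) a[fast]=3≠a[slow]=2 write a[1]=3 → slow++,fast++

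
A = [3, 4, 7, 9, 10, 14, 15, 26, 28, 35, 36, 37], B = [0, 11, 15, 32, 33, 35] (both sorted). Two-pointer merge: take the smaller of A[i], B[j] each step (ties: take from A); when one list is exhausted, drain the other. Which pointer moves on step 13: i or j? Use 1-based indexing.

j

i=1 j=1: A[i]=3>B[j]=0 take 0, j++
i=1 j=2: A[i]=3<=B[j]=11 take 3, i++
i=2 j=2: A[i]=4<=B[j]=11 take 4, i++
i=3 j=2: A[i]=7<=B[j]=11 take 7, i++
i=4 j=2: A[i]=9<=B[j]=11 take 9, i++
i=5 j=2: A[i]=10<=B[j]=11 take 10, i++
i=6 j=2: A[i]=14>B[j]=11 take 11, j++
i=6 j=3: A[i]=14<=B[j]=15 take 14, i++
i=7 j=3: A[i]=15<=B[j]=15 take 15, i++
i=8 j=3: A[i]=26>B[j]=15 take 15, j++
i=8 j=4: A[i]=26<=B[j]=32 take 26, i++
i=9 j=4: A[i]=28<=B[j]=32 take 28, i++
i=10 j=4: A[i]=35>B[j]=32 take 32, j++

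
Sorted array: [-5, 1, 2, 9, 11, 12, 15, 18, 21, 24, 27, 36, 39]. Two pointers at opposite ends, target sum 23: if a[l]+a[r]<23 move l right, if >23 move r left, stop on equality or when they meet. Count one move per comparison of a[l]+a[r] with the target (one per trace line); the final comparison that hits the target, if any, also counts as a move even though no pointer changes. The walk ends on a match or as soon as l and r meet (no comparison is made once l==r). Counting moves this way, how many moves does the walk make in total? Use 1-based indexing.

l=1 r=13: -5+39=34 >23, r--
l=1 r=12: -5+36=31 >23, r--
l=1 r=11: -5+27=22 <23, l++
l=2 r=11: 1+27=28 >23, r--
l=2 r=10: 1+24=25 >23, r--
l=2 r=9: 1+21=22 <23, l++
l=3 r=9: 2+21=23, found

7 moves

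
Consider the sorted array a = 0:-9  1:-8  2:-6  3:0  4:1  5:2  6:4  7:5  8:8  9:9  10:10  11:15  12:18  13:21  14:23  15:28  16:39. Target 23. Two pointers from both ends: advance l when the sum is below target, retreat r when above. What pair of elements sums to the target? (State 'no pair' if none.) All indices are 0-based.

l=0 r=16: -9+39=30 >23, r--
l=0 r=15: -9+28=19 <23, l++
l=1 r=15: -8+28=20 <23, l++
l=2 r=15: -6+28=22 <23, l++
l=3 r=15: 0+28=28 >23, r--
l=3 r=14: 0+23=23, found

(0, 23)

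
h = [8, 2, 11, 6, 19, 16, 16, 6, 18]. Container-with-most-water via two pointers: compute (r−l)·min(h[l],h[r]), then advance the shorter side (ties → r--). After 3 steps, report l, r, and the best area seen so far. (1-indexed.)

l=4, r=9, best area=66

l=1 r=9: min(8,18)*8=64 best=64 *, l++
l=2 r=9: min(2,18)*7=14 best=64, l++
l=3 r=9: min(11,18)*6=66 best=66 *, l++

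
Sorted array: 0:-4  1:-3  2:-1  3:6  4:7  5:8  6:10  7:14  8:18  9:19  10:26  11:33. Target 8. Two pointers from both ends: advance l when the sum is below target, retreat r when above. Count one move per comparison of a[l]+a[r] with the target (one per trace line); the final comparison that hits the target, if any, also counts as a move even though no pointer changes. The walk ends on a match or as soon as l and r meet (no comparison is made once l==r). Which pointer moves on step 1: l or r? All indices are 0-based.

r

[0,11] -4+33=29 >8 → r--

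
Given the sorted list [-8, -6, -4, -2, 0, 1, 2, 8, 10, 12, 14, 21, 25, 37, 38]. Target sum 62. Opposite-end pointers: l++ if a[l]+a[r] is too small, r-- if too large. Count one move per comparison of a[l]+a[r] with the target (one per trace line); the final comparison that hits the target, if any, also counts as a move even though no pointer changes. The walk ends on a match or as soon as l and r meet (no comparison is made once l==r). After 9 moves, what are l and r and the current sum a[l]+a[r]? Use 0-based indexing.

l=9, r=14, sum=50

[0,14] -8+38=30 <62 → l++
[1,14] -6+38=32 <62 → l++
[2,14] -4+38=34 <62 → l++
[3,14] -2+38=36 <62 → l++
[4,14] 0+38=38 <62 → l++
[5,14] 1+38=39 <62 → l++
[6,14] 2+38=40 <62 → l++
[7,14] 8+38=46 <62 → l++
[8,14] 10+38=48 <62 → l++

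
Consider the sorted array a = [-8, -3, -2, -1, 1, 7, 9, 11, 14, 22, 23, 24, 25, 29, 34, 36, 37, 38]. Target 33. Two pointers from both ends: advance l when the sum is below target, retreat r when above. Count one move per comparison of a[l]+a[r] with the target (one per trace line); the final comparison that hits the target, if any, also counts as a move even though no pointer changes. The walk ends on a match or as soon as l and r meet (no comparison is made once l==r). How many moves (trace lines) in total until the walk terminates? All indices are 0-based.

4 moves

[0,17] -8+38=30 <33 → l++
[1,17] -3+38=35 >33 → r--
[1,16] -3+37=34 >33 → r--
[1,15] -3+36=33 → found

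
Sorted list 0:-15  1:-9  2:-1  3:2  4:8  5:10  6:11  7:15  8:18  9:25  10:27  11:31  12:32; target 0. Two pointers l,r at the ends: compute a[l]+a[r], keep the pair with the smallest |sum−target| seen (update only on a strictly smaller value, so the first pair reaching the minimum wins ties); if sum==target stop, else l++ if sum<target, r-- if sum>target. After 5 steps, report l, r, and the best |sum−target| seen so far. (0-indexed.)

l=0, r=7, best |Δ|=3

[0,12] -15+32=17 d=17 * → r--
[0,11] -15+31=16 d=16 * → r--
[0,10] -15+27=12 d=12 * → r--
[0,9] -15+25=10 d=10 * → r--
[0,8] -15+18=3 d=3 * → r--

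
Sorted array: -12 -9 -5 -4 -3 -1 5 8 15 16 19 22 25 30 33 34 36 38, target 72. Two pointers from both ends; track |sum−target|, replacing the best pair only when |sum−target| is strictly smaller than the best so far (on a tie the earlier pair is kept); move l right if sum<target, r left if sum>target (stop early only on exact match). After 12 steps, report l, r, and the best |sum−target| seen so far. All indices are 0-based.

l=0 r=17: -12+38=26 d=46 *, l++
l=1 r=17: -9+38=29 d=43 *, l++
l=2 r=17: -5+38=33 d=39 *, l++
l=3 r=17: -4+38=34 d=38 *, l++
l=4 r=17: -3+38=35 d=37 *, l++
l=5 r=17: -1+38=37 d=35 *, l++
l=6 r=17: 5+38=43 d=29 *, l++
l=7 r=17: 8+38=46 d=26 *, l++
l=8 r=17: 15+38=53 d=19 *, l++
l=9 r=17: 16+38=54 d=18 *, l++
l=10 r=17: 19+38=57 d=15 *, l++
l=11 r=17: 22+38=60 d=12 *, l++

l=12, r=17, best |Δ|=12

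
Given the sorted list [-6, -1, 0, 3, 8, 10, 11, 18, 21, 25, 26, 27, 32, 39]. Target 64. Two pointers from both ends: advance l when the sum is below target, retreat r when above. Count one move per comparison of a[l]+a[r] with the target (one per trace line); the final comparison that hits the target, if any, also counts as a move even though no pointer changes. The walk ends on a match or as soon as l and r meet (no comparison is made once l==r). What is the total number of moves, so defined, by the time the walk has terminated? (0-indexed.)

10 moves

[0,13] -6+39=33 <64 → l++
[1,13] -1+39=38 <64 → l++
[2,13] 0+39=39 <64 → l++
[3,13] 3+39=42 <64 → l++
[4,13] 8+39=47 <64 → l++
[5,13] 10+39=49 <64 → l++
[6,13] 11+39=50 <64 → l++
[7,13] 18+39=57 <64 → l++
[8,13] 21+39=60 <64 → l++
[9,13] 25+39=64 → found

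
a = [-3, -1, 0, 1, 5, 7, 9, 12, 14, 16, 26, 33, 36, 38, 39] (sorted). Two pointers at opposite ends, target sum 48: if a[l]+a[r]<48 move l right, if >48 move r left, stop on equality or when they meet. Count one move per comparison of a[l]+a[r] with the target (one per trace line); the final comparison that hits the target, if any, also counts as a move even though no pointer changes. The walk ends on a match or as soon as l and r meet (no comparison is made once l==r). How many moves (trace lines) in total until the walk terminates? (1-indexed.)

7 moves

l=1 r=15: -3+39=36 <48, l++
l=2 r=15: -1+39=38 <48, l++
l=3 r=15: 0+39=39 <48, l++
l=4 r=15: 1+39=40 <48, l++
l=5 r=15: 5+39=44 <48, l++
l=6 r=15: 7+39=46 <48, l++
l=7 r=15: 9+39=48, found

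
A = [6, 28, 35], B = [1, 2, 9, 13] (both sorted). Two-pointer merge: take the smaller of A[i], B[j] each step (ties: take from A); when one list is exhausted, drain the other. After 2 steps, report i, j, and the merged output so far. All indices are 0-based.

i=0 j=0: A[i]=6>B[j]=1 take 1, j++
i=0 j=1: A[i]=6>B[j]=2 take 2, j++

i=0, j=2, merged so far=[1, 2]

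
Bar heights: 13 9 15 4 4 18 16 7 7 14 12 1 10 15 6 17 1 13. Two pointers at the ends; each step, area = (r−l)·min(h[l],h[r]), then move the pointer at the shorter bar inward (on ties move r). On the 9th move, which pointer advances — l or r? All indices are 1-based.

[1,18] min(13,13)*17=221 best=221 * → r--
[1,17] min(13,1)*16=16 best=221 → r--
[1,16] min(13,17)*15=195 best=221 → l++
[2,16] min(9,17)*14=126 best=221 → l++
[3,16] min(15,17)*13=195 best=221 → l++
[4,16] min(4,17)*12=48 best=221 → l++
[5,16] min(4,17)*11=44 best=221 → l++
[6,16] min(18,17)*10=170 best=221 → r--
[6,15] min(18,6)*9=54 best=221 → r--

r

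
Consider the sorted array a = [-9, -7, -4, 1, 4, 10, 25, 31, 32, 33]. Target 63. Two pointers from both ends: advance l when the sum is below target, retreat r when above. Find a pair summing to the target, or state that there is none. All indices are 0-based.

l=0 r=9: -9+33=24 <63, l++
l=1 r=9: -7+33=26 <63, l++
l=2 r=9: -4+33=29 <63, l++
l=3 r=9: 1+33=34 <63, l++
l=4 r=9: 4+33=37 <63, l++
l=5 r=9: 10+33=43 <63, l++
l=6 r=9: 25+33=58 <63, l++
l=7 r=9: 31+33=64 >63, r--
l=7 r=8: 31+32=63, found

(31, 32)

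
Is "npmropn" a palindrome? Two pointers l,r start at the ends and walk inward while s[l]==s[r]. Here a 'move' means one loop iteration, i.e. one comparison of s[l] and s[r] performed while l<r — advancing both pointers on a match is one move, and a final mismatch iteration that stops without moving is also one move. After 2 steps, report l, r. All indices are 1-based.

l=3, r=5

l=1 r=7: 'n'=='n', l++,r--
l=2 r=6: 'p'=='p', l++,r--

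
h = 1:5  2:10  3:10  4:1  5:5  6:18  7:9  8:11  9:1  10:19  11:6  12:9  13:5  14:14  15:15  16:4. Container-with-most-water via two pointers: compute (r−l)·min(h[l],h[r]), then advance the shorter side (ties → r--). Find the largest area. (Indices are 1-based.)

l=1 r=16: min(5,4)*15=60 best=60 *, r--
l=1 r=15: min(5,15)*14=70 best=70 *, l++
l=2 r=15: min(10,15)*13=130 best=130 *, l++
l=3 r=15: min(10,15)*12=120 best=130, l++
l=4 r=15: min(1,15)*11=11 best=130, l++
l=5 r=15: min(5,15)*10=50 best=130, l++
l=6 r=15: min(18,15)*9=135 best=135 *, r--
l=6 r=14: min(18,14)*8=112 best=135, r--
l=6 r=13: min(18,5)*7=35 best=135, r--
l=6 r=12: min(18,9)*6=54 best=135, r--
l=6 r=11: min(18,6)*5=30 best=135, r--
l=6 r=10: min(18,19)*4=72 best=135, l++
l=7 r=10: min(9,19)*3=27 best=135, l++
l=8 r=10: min(11,19)*2=22 best=135, l++
l=9 r=10: min(1,19)*1=1 best=135, l++

max area = 135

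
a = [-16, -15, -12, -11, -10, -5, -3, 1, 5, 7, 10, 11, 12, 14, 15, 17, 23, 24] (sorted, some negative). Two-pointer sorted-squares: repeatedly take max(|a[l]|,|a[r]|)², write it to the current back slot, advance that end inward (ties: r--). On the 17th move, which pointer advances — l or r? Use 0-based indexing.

[0,17] |-16|<=|24| out[17]=576 → r--
[0,16] |-16|<=|23| out[16]=529 → r--
[0,15] |-16|<=|17| out[15]=289 → r--
[0,14] |-16|>|15| out[14]=256 → l++
[1,14] |-15|<=|15| out[13]=225 → r--
[1,13] |-15|>|14| out[12]=225 → l++
[2,13] |-12|<=|14| out[11]=196 → r--
[2,12] |-12|<=|12| out[10]=144 → r--
[2,11] |-12|>|11| out[9]=144 → l++
[3,11] |-11|<=|11| out[8]=121 → r--
[3,10] |-11|>|10| out[7]=121 → l++
[4,10] |-10|<=|10| out[6]=100 → r--
[4,9] |-10|>|7| out[5]=100 → l++
[5,9] |-5|<=|7| out[4]=49 → r--
[5,8] |-5|<=|5| out[3]=25 → r--
[5,7] |-5|>|1| out[2]=25 → l++
[6,7] |-3|>|1| out[1]=9 → l++

l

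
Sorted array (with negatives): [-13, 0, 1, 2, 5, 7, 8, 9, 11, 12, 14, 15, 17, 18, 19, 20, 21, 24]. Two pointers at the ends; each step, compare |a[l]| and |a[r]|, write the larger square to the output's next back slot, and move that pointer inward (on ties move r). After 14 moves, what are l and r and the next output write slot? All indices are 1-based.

l=1 r=18: |-13|<=|24| out[18]=576, r--
l=1 r=17: |-13|<=|21| out[17]=441, r--
l=1 r=16: |-13|<=|20| out[16]=400, r--
l=1 r=15: |-13|<=|19| out[15]=361, r--
l=1 r=14: |-13|<=|18| out[14]=324, r--
l=1 r=13: |-13|<=|17| out[13]=289, r--
l=1 r=12: |-13|<=|15| out[12]=225, r--
l=1 r=11: |-13|<=|14| out[11]=196, r--
l=1 r=10: |-13|>|12| out[10]=169, l++
l=2 r=10: |0|<=|12| out[9]=144, r--
l=2 r=9: |0|<=|11| out[8]=121, r--
l=2 r=8: |0|<=|9| out[7]=81, r--
l=2 r=7: |0|<=|8| out[6]=64, r--
l=2 r=6: |0|<=|7| out[5]=49, r--

l=2, r=5, next write slot=4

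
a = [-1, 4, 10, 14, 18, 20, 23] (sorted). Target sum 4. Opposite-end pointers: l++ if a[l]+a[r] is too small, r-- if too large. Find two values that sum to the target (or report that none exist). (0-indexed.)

[0,6] -1+23=22 >4 → r--
[0,5] -1+20=19 >4 → r--
[0,4] -1+18=17 >4 → r--
[0,3] -1+14=13 >4 → r--
[0,2] -1+10=9 >4 → r--
[0,1] -1+4=3 <4 → l++

no pair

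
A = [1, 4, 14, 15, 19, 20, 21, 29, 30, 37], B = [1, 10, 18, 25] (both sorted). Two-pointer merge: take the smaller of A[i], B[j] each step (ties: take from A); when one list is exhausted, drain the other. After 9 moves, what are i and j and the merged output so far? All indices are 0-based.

i=0 j=0: A[i]=1<=B[j]=1 take 1, i++
i=1 j=0: A[i]=4>B[j]=1 take 1, j++
i=1 j=1: A[i]=4<=B[j]=10 take 4, i++
i=2 j=1: A[i]=14>B[j]=10 take 10, j++
i=2 j=2: A[i]=14<=B[j]=18 take 14, i++
i=3 j=2: A[i]=15<=B[j]=18 take 15, i++
i=4 j=2: A[i]=19>B[j]=18 take 18, j++
i=4 j=3: A[i]=19<=B[j]=25 take 19, i++
i=5 j=3: A[i]=20<=B[j]=25 take 20, i++

i=6, j=3, merged so far=[1, 1, 4, 10, 14, 15, 18, 19, 20]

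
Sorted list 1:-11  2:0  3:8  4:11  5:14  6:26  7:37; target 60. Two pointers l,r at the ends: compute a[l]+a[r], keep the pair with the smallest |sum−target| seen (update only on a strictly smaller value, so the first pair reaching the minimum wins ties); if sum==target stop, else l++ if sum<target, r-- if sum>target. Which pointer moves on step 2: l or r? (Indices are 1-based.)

[1,7] -11+37=26 d=34 * → l++
[2,7] 0+37=37 d=23 * → l++

l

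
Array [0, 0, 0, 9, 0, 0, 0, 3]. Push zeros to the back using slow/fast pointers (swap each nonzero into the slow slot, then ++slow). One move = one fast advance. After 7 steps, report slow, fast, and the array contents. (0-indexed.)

slow=0 fast=0: a[fast]=0, fast++
slow=0 fast=1: a[fast]=0, fast++
slow=0 fast=2: a[fast]=0, fast++
slow=0 fast=3: a[fast]=9≠0 swap→a[0]=9, slow++,fast++
slow=1 fast=4: a[fast]=0, fast++
slow=1 fast=5: a[fast]=0, fast++
slow=1 fast=6: a[fast]=0, fast++

slow=1, fast=7, a=[9, 0, 0, 0, 0, 0, 0, 3]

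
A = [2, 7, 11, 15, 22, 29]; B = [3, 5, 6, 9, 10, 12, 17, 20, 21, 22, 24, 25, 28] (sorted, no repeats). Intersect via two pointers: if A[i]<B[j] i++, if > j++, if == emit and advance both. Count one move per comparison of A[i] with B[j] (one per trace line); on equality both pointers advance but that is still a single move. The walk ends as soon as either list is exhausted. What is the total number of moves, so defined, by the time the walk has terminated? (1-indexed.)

[i=1,j=1] 2<3 → i++
[i=2,j=1] 7>3 → j++
[i=2,j=2] 7>5 → j++
[i=2,j=3] 7>6 → j++
[i=2,j=4] 7<9 → i++
[i=3,j=4] 11>9 → j++
[i=3,j=5] 11>10 → j++
[i=3,j=6] 11<12 → i++
[i=4,j=6] 15>12 → j++
[i=4,j=7] 15<17 → i++
[i=5,j=7] 22>17 → j++
[i=5,j=8] 22>20 → j++
[i=5,j=9] 22>21 → j++
[i=5,j=10] 22==22 emit → i++,j++
[i=6,j=11] 29>24 → j++
[i=6,j=12] 29>25 → j++
[i=6,j=13] 29>28 → j++

17 moves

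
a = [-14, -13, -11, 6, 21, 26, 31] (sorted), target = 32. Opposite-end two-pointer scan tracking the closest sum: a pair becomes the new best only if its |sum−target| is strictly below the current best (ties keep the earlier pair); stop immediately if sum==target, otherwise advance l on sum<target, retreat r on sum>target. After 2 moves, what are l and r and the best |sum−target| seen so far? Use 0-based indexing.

l=0 r=6: -14+31=17 d=15 *, l++
l=1 r=6: -13+31=18 d=14 *, l++

l=2, r=6, best |Δ|=14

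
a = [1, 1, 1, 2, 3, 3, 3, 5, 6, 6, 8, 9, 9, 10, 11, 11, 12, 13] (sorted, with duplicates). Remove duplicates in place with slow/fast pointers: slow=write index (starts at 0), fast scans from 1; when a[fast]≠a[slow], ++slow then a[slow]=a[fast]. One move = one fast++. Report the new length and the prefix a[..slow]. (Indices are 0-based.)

length 11; prefix = [1, 2, 3, 5, 6, 8, 9, 10, 11, 12, 13]

slow=0 fast=1: a[fast]=1=a[slow] dup, fast++
slow=0 fast=2: a[fast]=1=a[slow] dup, fast++
slow=0 fast=3: a[fast]=2≠a[slow]=1 write a[1]=2, slow++,fast++
slow=1 fast=4: a[fast]=3≠a[slow]=2 write a[2]=3, slow++,fast++
slow=2 fast=5: a[fast]=3=a[slow] dup, fast++
slow=2 fast=6: a[fast]=3=a[slow] dup, fast++
slow=2 fast=7: a[fast]=5≠a[slow]=3 write a[3]=5, slow++,fast++
slow=3 fast=8: a[fast]=6≠a[slow]=5 write a[4]=6, slow++,fast++
slow=4 fast=9: a[fast]=6=a[slow] dup, fast++
slow=4 fast=10: a[fast]=8≠a[slow]=6 write a[5]=8, slow++,fast++
slow=5 fast=11: a[fast]=9≠a[slow]=8 write a[6]=9, slow++,fast++
slow=6 fast=12: a[fast]=9=a[slow] dup, fast++
slow=6 fast=13: a[fast]=10≠a[slow]=9 write a[7]=10, slow++,fast++
slow=7 fast=14: a[fast]=11≠a[slow]=10 write a[8]=11, slow++,fast++
slow=8 fast=15: a[fast]=11=a[slow] dup, fast++
slow=8 fast=16: a[fast]=12≠a[slow]=11 write a[9]=12, slow++,fast++
slow=9 fast=17: a[fast]=13≠a[slow]=12 write a[10]=13, slow++,fast++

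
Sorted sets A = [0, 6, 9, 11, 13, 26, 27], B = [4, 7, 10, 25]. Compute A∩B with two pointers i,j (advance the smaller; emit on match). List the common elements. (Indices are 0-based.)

i=0 j=0: 0<4, i++
i=1 j=0: 6>4, j++
i=1 j=1: 6<7, i++
i=2 j=1: 9>7, j++
i=2 j=2: 9<10, i++
i=3 j=2: 11>10, j++
i=3 j=3: 11<25, i++
i=4 j=3: 13<25, i++
i=5 j=3: 26>25, j++

intersection = []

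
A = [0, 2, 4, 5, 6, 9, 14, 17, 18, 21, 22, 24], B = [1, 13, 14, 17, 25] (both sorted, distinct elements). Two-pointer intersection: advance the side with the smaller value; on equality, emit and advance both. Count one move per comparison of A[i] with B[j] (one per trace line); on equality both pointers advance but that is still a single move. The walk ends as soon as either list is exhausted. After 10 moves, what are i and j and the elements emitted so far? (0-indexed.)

[i=0,j=0] 0<1 → i++
[i=1,j=0] 2>1 → j++
[i=1,j=1] 2<13 → i++
[i=2,j=1] 4<13 → i++
[i=3,j=1] 5<13 → i++
[i=4,j=1] 6<13 → i++
[i=5,j=1] 9<13 → i++
[i=6,j=1] 14>13 → j++
[i=6,j=2] 14==14 emit → i++,j++
[i=7,j=3] 17==17 emit → i++,j++

i=8, j=4, emitted=[14, 17]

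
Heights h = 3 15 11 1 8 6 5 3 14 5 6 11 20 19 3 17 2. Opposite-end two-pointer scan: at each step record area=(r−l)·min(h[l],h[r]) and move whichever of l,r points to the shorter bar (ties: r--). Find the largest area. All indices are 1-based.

max area = 210

l=1 r=17: min(3,2)*16=32 best=32 *, r--
l=1 r=16: min(3,17)*15=45 best=45 *, l++
l=2 r=16: min(15,17)*14=210 best=210 *, l++
l=3 r=16: min(11,17)*13=143 best=210, l++
l=4 r=16: min(1,17)*12=12 best=210, l++
l=5 r=16: min(8,17)*11=88 best=210, l++
l=6 r=16: min(6,17)*10=60 best=210, l++
l=7 r=16: min(5,17)*9=45 best=210, l++
l=8 r=16: min(3,17)*8=24 best=210, l++
l=9 r=16: min(14,17)*7=98 best=210, l++
l=10 r=16: min(5,17)*6=30 best=210, l++
l=11 r=16: min(6,17)*5=30 best=210, l++
l=12 r=16: min(11,17)*4=44 best=210, l++
l=13 r=16: min(20,17)*3=51 best=210, r--
l=13 r=15: min(20,3)*2=6 best=210, r--
l=13 r=14: min(20,19)*1=19 best=210, r--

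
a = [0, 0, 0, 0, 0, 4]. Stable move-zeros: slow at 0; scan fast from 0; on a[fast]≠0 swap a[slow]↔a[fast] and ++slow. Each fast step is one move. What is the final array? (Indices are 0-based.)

slow=0 fast=0: a[fast]=0, fast++
slow=0 fast=1: a[fast]=0, fast++
slow=0 fast=2: a[fast]=0, fast++
slow=0 fast=3: a[fast]=0, fast++
slow=0 fast=4: a[fast]=0, fast++
slow=0 fast=5: a[fast]=4≠0 swap→a[0]=4, slow++,fast++

[4, 0, 0, 0, 0, 0]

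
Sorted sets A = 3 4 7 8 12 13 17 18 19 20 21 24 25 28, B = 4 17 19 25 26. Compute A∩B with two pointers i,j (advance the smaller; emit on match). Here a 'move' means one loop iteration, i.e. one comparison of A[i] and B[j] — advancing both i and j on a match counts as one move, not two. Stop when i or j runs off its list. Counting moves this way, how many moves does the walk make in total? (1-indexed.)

14 moves

i=1 j=1: 3<4, i++
i=2 j=1: 4==4 emit, i++,j++
i=3 j=2: 7<17, i++
i=4 j=2: 8<17, i++
i=5 j=2: 12<17, i++
i=6 j=2: 13<17, i++
i=7 j=2: 17==17 emit, i++,j++
i=8 j=3: 18<19, i++
i=9 j=3: 19==19 emit, i++,j++
i=10 j=4: 20<25, i++
i=11 j=4: 21<25, i++
i=12 j=4: 24<25, i++
i=13 j=4: 25==25 emit, i++,j++
i=14 j=5: 28>26, j++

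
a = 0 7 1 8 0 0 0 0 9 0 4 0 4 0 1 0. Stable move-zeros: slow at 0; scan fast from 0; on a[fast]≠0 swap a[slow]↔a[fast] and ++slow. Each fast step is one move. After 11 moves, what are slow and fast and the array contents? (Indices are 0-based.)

slow=5, fast=11, a=[7, 1, 8, 9, 4, 0, 0, 0, 0, 0, 0, 0, 4, 0, 1, 0]

slow=0 fast=0: a[fast]=0, fast++
slow=0 fast=1: a[fast]=7≠0 swap→a[0]=7, slow++,fast++
slow=1 fast=2: a[fast]=1≠0 swap→a[1]=1, slow++,fast++
slow=2 fast=3: a[fast]=8≠0 swap→a[2]=8, slow++,fast++
slow=3 fast=4: a[fast]=0, fast++
slow=3 fast=5: a[fast]=0, fast++
slow=3 fast=6: a[fast]=0, fast++
slow=3 fast=7: a[fast]=0, fast++
slow=3 fast=8: a[fast]=9≠0 swap→a[3]=9, slow++,fast++
slow=4 fast=9: a[fast]=0, fast++
slow=4 fast=10: a[fast]=4≠0 swap→a[4]=4, slow++,fast++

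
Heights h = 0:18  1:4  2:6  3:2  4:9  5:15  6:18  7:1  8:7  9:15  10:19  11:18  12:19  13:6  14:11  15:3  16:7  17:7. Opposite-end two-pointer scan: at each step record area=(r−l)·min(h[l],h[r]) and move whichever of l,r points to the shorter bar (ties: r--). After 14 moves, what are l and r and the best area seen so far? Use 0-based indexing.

l=0 r=17: min(18,7)*17=119 best=119 *, r--
l=0 r=16: min(18,7)*16=112 best=119, r--
l=0 r=15: min(18,3)*15=45 best=119, r--
l=0 r=14: min(18,11)*14=154 best=154 *, r--
l=0 r=13: min(18,6)*13=78 best=154, r--
l=0 r=12: min(18,19)*12=216 best=216 *, l++
l=1 r=12: min(4,19)*11=44 best=216, l++
l=2 r=12: min(6,19)*10=60 best=216, l++
l=3 r=12: min(2,19)*9=18 best=216, l++
l=4 r=12: min(9,19)*8=72 best=216, l++
l=5 r=12: min(15,19)*7=105 best=216, l++
l=6 r=12: min(18,19)*6=108 best=216, l++
l=7 r=12: min(1,19)*5=5 best=216, l++
l=8 r=12: min(7,19)*4=28 best=216, l++

l=9, r=12, best area=216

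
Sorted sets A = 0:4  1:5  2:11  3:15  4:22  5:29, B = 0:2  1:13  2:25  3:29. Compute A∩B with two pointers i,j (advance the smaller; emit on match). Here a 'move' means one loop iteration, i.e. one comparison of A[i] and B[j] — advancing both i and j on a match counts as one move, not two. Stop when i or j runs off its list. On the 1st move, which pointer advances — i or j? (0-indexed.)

j

i=0 j=0: 4>2, j++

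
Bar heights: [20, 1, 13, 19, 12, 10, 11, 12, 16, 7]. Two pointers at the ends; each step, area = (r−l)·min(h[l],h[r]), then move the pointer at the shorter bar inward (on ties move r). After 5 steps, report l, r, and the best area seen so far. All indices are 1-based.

l=1 r=10: min(20,7)*9=63 best=63 *, r--
l=1 r=9: min(20,16)*8=128 best=128 *, r--
l=1 r=8: min(20,12)*7=84 best=128, r--
l=1 r=7: min(20,11)*6=66 best=128, r--
l=1 r=6: min(20,10)*5=50 best=128, r--

l=1, r=5, best area=128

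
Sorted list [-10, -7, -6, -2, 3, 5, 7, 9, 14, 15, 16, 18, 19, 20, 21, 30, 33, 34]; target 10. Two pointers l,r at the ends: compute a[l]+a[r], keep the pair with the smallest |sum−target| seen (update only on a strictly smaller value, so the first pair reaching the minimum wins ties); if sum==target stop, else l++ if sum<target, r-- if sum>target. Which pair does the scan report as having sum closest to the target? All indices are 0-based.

pair (-10, 20) with sum 10 (|Δ|=0)

l=0 r=17: -10+34=24 d=14 *, r--
l=0 r=16: -10+33=23 d=13 *, r--
l=0 r=15: -10+30=20 d=10 *, r--
l=0 r=14: -10+21=11 d=1 *, r--
l=0 r=13: -10+20=10 d=0 *, stop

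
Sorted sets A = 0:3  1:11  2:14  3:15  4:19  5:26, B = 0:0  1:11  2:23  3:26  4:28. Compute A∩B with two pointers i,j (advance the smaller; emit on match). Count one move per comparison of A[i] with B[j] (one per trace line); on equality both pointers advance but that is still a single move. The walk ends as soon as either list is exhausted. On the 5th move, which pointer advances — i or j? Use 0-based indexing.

i=0 j=0: 3>0, j++
i=0 j=1: 3<11, i++
i=1 j=1: 11==11 emit, i++,j++
i=2 j=2: 14<23, i++
i=3 j=2: 15<23, i++

i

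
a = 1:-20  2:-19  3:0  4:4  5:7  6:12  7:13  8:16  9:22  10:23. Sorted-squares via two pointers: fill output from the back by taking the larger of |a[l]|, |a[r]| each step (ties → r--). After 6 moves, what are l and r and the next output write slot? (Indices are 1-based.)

l=1 r=10: |-20|<=|23| out[10]=529, r--
l=1 r=9: |-20|<=|22| out[9]=484, r--
l=1 r=8: |-20|>|16| out[8]=400, l++
l=2 r=8: |-19|>|16| out[7]=361, l++
l=3 r=8: |0|<=|16| out[6]=256, r--
l=3 r=7: |0|<=|13| out[5]=169, r--

l=3, r=6, next write slot=4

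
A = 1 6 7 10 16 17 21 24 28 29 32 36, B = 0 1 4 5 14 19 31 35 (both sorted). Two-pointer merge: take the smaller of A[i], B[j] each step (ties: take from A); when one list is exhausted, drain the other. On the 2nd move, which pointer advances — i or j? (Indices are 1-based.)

i=1 j=1: A[i]=1>B[j]=0 take 0, j++
i=1 j=2: A[i]=1<=B[j]=1 take 1, i++

i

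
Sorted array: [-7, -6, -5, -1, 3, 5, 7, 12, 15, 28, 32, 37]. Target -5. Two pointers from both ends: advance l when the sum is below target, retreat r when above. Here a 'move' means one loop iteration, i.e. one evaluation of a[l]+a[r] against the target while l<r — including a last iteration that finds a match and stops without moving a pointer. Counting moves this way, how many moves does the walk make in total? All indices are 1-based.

[1,12] -7+37=30 >-5 → r--
[1,11] -7+32=25 >-5 → r--
[1,10] -7+28=21 >-5 → r--
[1,9] -7+15=8 >-5 → r--
[1,8] -7+12=5 >-5 → r--
[1,7] -7+7=0 >-5 → r--
[1,6] -7+5=-2 >-5 → r--
[1,5] -7+3=-4 >-5 → r--
[1,4] -7+-1=-8 <-5 → l++
[2,4] -6+-1=-7 <-5 → l++
[3,4] -5+-1=-6 <-5 → l++

11 moves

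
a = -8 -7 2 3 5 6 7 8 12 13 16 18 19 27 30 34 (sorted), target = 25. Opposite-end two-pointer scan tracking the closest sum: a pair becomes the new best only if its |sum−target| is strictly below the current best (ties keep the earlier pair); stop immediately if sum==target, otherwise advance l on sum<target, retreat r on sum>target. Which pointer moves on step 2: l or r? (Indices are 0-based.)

[0,15] -8+34=26 d=1 * → r--
[0,14] -8+30=22 d=3 → l++

l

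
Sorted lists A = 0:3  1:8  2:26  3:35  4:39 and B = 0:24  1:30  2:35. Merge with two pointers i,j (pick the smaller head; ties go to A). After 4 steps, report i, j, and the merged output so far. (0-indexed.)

i=3, j=1, merged so far=[3, 8, 24, 26]

[i=0,j=0] A[i]=3<=B[j]=24 take 3 → i++
[i=1,j=0] A[i]=8<=B[j]=24 take 8 → i++
[i=2,j=0] A[i]=26>B[j]=24 take 24 → j++
[i=2,j=1] A[i]=26<=B[j]=30 take 26 → i++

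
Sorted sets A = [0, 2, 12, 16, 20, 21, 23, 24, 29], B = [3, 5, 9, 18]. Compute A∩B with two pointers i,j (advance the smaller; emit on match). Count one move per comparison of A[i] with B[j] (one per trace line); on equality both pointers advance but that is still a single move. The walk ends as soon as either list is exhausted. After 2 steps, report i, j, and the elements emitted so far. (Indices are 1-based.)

i=3, j=1, emitted=[]

[i=1,j=1] 0<3 → i++
[i=2,j=1] 2<3 → i++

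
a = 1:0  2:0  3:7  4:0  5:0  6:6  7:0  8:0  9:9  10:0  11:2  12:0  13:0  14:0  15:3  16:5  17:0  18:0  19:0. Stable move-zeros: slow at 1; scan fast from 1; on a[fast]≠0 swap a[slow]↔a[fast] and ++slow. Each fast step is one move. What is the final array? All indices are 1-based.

[7, 6, 9, 2, 3, 5, 0, 0, 0, 0, 0, 0, 0, 0, 0, 0, 0, 0, 0]

(s=1,f=1) a[fast]=0 → fast++
(s=1,f=2) a[fast]=0 → fast++
(s=1,f=3) a[fast]=7≠0 swap→a[1]=7 → slow++,fast++
(s=2,f=4) a[fast]=0 → fast++
(s=2,f=5) a[fast]=0 → fast++
(s=2,f=6) a[fast]=6≠0 swap→a[2]=6 → slow++,fast++
(s=3,f=7) a[fast]=0 → fast++
(s=3,f=8) a[fast]=0 → fast++
(s=3,f=9) a[fast]=9≠0 swap→a[3]=9 → slow++,fast++
(s=4,f=10) a[fast]=0 → fast++
(s=4,f=11) a[fast]=2≠0 swap→a[4]=2 → slow++,fast++
(s=5,f=12) a[fast]=0 → fast++
(s=5,f=13) a[fast]=0 → fast++
(s=5,f=14) a[fast]=0 → fast++
(s=5,f=15) a[fast]=3≠0 swap→a[5]=3 → slow++,fast++
(s=6,f=16) a[fast]=5≠0 swap→a[6]=5 → slow++,fast++
(s=7,f=17) a[fast]=0 → fast++
(s=7,f=18) a[fast]=0 → fast++
(s=7,f=19) a[fast]=0 → fast++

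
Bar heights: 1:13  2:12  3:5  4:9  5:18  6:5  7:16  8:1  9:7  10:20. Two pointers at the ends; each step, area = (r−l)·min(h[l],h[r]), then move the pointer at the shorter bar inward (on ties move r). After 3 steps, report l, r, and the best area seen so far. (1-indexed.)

[1,10] min(13,20)*9=117 best=117 * → l++
[2,10] min(12,20)*8=96 best=117 → l++
[3,10] min(5,20)*7=35 best=117 → l++

l=4, r=10, best area=117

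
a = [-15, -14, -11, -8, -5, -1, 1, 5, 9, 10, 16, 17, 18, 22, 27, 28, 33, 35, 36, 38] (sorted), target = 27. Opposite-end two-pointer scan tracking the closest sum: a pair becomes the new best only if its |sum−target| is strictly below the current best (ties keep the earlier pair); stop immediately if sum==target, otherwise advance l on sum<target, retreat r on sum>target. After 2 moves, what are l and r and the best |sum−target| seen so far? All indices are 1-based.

l=1 r=20: -15+38=23 d=4 *, l++
l=2 r=20: -14+38=24 d=3 *, l++

l=3, r=20, best |Δ|=3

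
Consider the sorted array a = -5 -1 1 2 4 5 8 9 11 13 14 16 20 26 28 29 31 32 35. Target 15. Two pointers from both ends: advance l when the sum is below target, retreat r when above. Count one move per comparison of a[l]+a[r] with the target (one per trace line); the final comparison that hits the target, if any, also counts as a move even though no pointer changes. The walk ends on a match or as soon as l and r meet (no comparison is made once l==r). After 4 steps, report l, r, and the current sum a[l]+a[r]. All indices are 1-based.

[1,19] -5+35=30 >15 → r--
[1,18] -5+32=27 >15 → r--
[1,17] -5+31=26 >15 → r--
[1,16] -5+29=24 >15 → r--

l=1, r=15, sum=23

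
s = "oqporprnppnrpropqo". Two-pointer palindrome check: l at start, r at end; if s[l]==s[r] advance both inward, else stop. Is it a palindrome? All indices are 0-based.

[0,17] 'o'=='o' → l++,r--
[1,16] 'q'=='q' → l++,r--
[2,15] 'p'=='p' → l++,r--
[3,14] 'o'=='o' → l++,r--
[4,13] 'r'=='r' → l++,r--
[5,12] 'p'=='p' → l++,r--
[6,11] 'r'=='r' → l++,r--
[7,10] 'n'=='n' → l++,r--
[8,9] 'p'=='p' → l++,r--

palindrome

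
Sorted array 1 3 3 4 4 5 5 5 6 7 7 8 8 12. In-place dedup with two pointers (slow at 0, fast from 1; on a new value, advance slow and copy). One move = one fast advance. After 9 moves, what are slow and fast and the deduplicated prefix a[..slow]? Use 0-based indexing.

slow=5, fast=10, prefix=[1, 3, 4, 5, 6, 7]

(s=0,f=1) a[fast]=3≠a[slow]=1 write a[1]=3 → slow++,fast++
(s=1,f=2) a[fast]=3=a[slow] dup → fast++
(s=1,f=3) a[fast]=4≠a[slow]=3 write a[2]=4 → slow++,fast++
(s=2,f=4) a[fast]=4=a[slow] dup → fast++
(s=2,f=5) a[fast]=5≠a[slow]=4 write a[3]=5 → slow++,fast++
(s=3,f=6) a[fast]=5=a[slow] dup → fast++
(s=3,f=7) a[fast]=5=a[slow] dup → fast++
(s=3,f=8) a[fast]=6≠a[slow]=5 write a[4]=6 → slow++,fast++
(s=4,f=9) a[fast]=7≠a[slow]=6 write a[5]=7 → slow++,fast++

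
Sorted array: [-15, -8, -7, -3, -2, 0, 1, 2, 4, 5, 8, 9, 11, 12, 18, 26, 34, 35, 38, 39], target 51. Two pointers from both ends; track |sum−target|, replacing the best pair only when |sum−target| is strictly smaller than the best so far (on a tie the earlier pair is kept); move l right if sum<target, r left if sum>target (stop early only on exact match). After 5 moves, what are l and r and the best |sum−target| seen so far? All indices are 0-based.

l=5, r=19, best |Δ|=14

l=0 r=19: -15+39=24 d=27 *, l++
l=1 r=19: -8+39=31 d=20 *, l++
l=2 r=19: -7+39=32 d=19 *, l++
l=3 r=19: -3+39=36 d=15 *, l++
l=4 r=19: -2+39=37 d=14 *, l++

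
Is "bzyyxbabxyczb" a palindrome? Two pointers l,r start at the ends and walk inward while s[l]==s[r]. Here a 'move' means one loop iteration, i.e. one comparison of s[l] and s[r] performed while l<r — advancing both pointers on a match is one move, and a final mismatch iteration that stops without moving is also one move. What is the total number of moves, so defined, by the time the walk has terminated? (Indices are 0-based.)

l=0 r=12: 'b'=='b', l++,r--
l=1 r=11: 'z'=='z', l++,r--
l=2 r=10: 'y'!='c', stop

3 moves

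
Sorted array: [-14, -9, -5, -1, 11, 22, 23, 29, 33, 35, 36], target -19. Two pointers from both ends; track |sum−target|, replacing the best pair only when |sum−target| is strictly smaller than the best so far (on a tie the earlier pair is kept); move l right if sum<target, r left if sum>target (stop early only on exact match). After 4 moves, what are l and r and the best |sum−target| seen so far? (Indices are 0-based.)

l=0 r=10: -14+36=22 d=41 *, r--
l=0 r=9: -14+35=21 d=40 *, r--
l=0 r=8: -14+33=19 d=38 *, r--
l=0 r=7: -14+29=15 d=34 *, r--

l=0, r=6, best |Δ|=34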